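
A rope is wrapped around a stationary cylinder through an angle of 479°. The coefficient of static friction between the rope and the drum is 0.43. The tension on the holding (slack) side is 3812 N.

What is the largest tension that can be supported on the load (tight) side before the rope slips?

At impending slip the capstan equation gives T₂/T₁ = e^{μβ} with β in radians.
β = 479° × π/180 = 8.36 rad.
e^{μβ} = e^{0.43×8.36} = 36.41.
T₂ = T₁ · e^{μβ} = 3812 × 36.41 = 139000 N.

T_max ≈ 139000 N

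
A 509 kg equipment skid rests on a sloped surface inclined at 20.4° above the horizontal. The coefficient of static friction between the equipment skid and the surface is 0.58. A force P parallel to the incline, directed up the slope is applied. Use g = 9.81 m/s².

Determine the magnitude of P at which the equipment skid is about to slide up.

At impending motion up the slope, friction acts down-slope at its limit: f = μ_s N.
P is parallel to the surface, so N = m g cos θ = 4680 N.
Along the incline: P = m g sin θ + μ_s N = 1740 + 0.58×4680 = 4450 N.

P ≈ 4450 N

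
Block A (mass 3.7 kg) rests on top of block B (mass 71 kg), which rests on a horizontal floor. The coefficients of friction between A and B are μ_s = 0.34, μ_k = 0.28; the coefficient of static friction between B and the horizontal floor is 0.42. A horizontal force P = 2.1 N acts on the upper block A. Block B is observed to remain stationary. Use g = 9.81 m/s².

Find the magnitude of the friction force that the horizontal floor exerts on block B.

Between the blocks, N₁ = m_A g = 36.3 N.
Maximum static friction on A from B: μ_s N₁ = 0.34×36.3 = 12.34 N.
Since P = 2.1 N ≤ 12.34 N, A does not slip on B; friction on A equals P = 2.1 N.
By Newton's third law B feels 2.1 N forward from A. With B stationary, the floor's static friction on B balances it: f₂ = 2.1 N (well within μ_s(m_A+m_B)g = 307.8 N).

f ≈ 2.1 N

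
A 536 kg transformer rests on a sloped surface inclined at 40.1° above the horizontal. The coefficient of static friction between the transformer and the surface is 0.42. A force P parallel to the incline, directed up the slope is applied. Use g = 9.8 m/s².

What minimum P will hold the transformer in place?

P_min ≈ 1700 N

The transformer tends to slide down (tan θ > μ_s), so at the point of impending slip friction acts up-slope at its limit: f = μ_s N.
P is parallel to the surface, so N = m g cos θ = 4020 N.
Along the incline: P + μ_s N = m g sin θ, so P = 3380 − 0.42×4020 = 1700 N.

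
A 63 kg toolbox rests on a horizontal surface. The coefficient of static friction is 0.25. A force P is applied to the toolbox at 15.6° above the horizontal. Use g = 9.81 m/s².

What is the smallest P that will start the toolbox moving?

N = m g − P sin α (the pull lifts the toolbox).
At impending slip, P cos α = μ_s N = μ_s (m g − P sin α).
Solving: P (cos α + μ_s sin α) = μ_s m g → P = 0.25×618/(cos 15.6° + 0.25 sin 15.6°) = 155/1.03 = 150 N.

P ≈ 150 N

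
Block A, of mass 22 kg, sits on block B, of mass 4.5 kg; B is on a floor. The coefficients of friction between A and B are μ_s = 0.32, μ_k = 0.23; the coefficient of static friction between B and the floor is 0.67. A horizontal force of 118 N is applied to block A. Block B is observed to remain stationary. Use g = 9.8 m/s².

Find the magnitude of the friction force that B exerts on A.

f ≈ 49.6 N

Normal force at the A–B interface: N₁ = m_A g = 215.6 N.
Maximum static friction on A from B: μ_s N₁ = 0.32×215.6 = 68.99 N.
P = 118 N exceeds that limit, so A slips over B and the interface friction becomes kinetic: f₁ = μ_k N₁ = 0.23×215.6 = 49.6 N.
By Newton's third law B feels 49.6 N forward from A. With B stationary, the floor's static friction on B balances it: f₂ = 49.6 N (well within μ_s(m_A+m_B)g = 174 N).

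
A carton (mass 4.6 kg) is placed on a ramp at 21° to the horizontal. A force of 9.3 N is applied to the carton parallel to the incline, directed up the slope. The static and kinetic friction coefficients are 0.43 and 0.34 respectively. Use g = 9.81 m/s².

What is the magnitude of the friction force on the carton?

f ≈ 6.87 N (up the incline)

Perpendicular to the surface, N = m g cos θ = 4.6·9.81·cos 21° = 42.13 N.
For equilibrium along the incline the friction force must supply f = m g sin θ − P = 16.17 − 9.3 = 6.872 N (positive meaning up-slope).
The static-friction ceiling is μ_s N = 0.43 × 42.13 = 18.12 N.
Since |6.872| ≤ 18.12 N, the carton remains in static equilibrium and friction takes exactly the required value.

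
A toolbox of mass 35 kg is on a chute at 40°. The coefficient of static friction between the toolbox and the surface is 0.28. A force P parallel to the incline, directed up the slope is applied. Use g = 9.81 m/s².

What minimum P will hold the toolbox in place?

The toolbox tends to slide down (tan θ > μ_s), so at the point of impending slip friction acts up-slope at its limit: f = μ_s N.
P is parallel to the surface, so N = m g cos θ = 263 N.
Along the incline: P + μ_s N = m g sin θ, so P = 221 − 0.28×263 = 147 N.

P_min ≈ 147 N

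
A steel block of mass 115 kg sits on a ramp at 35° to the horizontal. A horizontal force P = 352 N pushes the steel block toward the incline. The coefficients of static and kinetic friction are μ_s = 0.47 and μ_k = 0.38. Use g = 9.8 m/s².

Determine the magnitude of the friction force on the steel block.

f ≈ 358 N (up the incline)

The horizontal push has a component P sin θ into the surface, so N = m g cos θ + P sin θ = 923.2 + 201.9 = 1125 N.
Along the incline, the net driving force (taking up-slope positive) is P cos θ − m g sin θ = 288.3 − 646.4 = -358.1 N, so equilibrium requires friction f = 358.1 N (up-slope).
The limit of static friction is μ_s N = 528.8 N.
Since 358.1 N is within the 528.8 N limit, the steel block stays put and friction is exactly 358 N.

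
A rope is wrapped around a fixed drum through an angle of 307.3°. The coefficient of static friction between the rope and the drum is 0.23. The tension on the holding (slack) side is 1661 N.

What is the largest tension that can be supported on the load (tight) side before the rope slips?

T_max ≈ 5700 N

At impending slip the capstan equation gives T₂/T₁ = e^{μβ} with β in radians.
β = 307.3° × π/180 = 5.363 rad.
e^{μβ} = e^{0.23×5.363} = 3.434.
T₂ = T₁ · e^{μβ} = 1661 × 3.434 = 5700 N.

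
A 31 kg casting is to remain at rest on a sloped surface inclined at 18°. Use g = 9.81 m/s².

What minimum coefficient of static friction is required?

At the slip threshold m g sin θ = μ_s m g cos θ, so μ_s,min = tan θ.
μ_s,min = tan 18° = 0.325.

μ_s,min ≈ 0.325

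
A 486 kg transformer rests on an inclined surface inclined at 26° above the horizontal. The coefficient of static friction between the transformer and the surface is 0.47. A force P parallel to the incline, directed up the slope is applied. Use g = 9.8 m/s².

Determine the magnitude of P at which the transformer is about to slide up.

P ≈ 4100 N

At impending motion up the slope, friction acts down-slope at its limit: f = μ_s N.
P is parallel to the surface, so N = m g cos θ = 4280 N.
Along the incline: P = m g sin θ + μ_s N = 2090 + 0.47×4280 = 4100 N.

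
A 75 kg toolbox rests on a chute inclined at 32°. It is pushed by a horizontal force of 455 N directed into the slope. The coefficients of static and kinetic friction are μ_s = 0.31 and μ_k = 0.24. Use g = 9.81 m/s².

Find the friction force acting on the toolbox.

f ≈ 4.03 N (up the incline)

The horizontal push has a component P sin θ into the surface, so N = m g cos θ + P sin θ = 624 + 241.1 = 865.1 N.
Parallel to the incline: P cos θ − m g sin θ = 385.9 − 389.9 = -4.026 N; the friction needed to balance this is 4.026 N acting up the slope.
Maximum static friction: μ_s N = 0.31 × 865.1 = 268.2 N.
|f_req| = 4.026 ≤ 268.2 N → the toolbox is in equilibrium; friction equals the required value.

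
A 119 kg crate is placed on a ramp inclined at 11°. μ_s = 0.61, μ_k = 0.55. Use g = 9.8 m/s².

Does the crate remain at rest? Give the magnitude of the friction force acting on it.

N = m g cos θ = 1140 N.
Down-slope weight component: m g sin θ = 223 N.
μ_s N = 698 N.
223 ≤ 698 N, so it stays put; friction = 223 N.

f ≈ 223 N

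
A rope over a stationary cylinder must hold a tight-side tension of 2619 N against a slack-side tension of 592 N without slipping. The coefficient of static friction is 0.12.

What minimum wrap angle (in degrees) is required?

β_min ≈ 710°

T₂/T₁ = e^{μβ} → β = ln(T₂/T₁)/μ.
β = ln(2619/592)/0.12 = 1.487/0.12 = 12.39 rad.
In degrees: β = 12.39 × 180/π = 710°.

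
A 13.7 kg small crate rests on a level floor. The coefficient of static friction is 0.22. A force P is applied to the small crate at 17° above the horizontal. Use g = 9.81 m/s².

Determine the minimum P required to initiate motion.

N = m g − P sin α (the pull lifts the small crate).
At impending slip, P cos α = μ_s N = μ_s (m g − P sin α).
Solving: P (cos α + μ_s sin α) = μ_s m g → P = 0.22×134/(cos 17° + 0.22 sin 17°) = 29.6/1.021 = 29 N.

P ≈ 29 N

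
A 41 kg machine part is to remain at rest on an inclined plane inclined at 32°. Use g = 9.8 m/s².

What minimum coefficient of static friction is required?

μ_s,min ≈ 0.625

At the slip threshold m g sin θ = μ_s m g cos θ, so μ_s,min = tan θ.
μ_s,min = tan 32° = 0.625.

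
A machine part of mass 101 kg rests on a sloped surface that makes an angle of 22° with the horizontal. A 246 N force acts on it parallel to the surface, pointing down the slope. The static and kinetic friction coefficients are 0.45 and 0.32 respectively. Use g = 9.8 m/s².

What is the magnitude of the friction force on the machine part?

f ≈ 294 N (up the incline)

Perpendicular to the surface, N = m g cos θ = 101·9.8·cos 22° = 917.7 N.
Parallel to the incline, ΣF = 0 gives f = m g sin θ + P = 370.8 + 246 = 616.8 N (up-slope positive).
Static friction can supply at most μ_s N = 413 N.
|616.8| exceeds 413 N, so the machine part slips down-slope; friction is kinetic, f = μ_k N = 0.32×917.7 = 294 N.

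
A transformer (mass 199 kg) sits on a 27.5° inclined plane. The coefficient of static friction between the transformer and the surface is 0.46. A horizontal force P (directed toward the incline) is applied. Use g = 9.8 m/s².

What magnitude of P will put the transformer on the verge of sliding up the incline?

At impending motion up the slope, friction acts down-slope at its limit: f = μ_s N.
Perpendicular to the incline: N = m g cos θ + P sin θ.
Along the incline: P cos θ = m g sin θ + μ_s N = m g sin θ + μ_s (m g cos θ + P sin θ).
Solving, P (cos θ − μ_s sin θ) = m g (sin θ + μ_s cos θ), so P = 199×9.8×(sin 27.5° + 0.46 cos 27.5°)/(cos 27.5° − 0.46 sin 27.5°) = 1950×0.8698/0.6746 = 2510 N.

P ≈ 2510 N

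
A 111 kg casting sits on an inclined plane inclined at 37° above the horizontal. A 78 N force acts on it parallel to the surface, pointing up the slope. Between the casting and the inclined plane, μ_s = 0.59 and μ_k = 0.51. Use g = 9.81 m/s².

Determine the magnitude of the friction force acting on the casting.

f ≈ 444 N (up the incline)

The normal reaction is N = m g cos θ = 869.6 N.
For equilibrium along the incline the friction force must supply f = m g sin θ − P = 655.3 − 78 = 577.3 N (positive meaning up-slope).
The static-friction ceiling is μ_s N = 0.59 × 869.6 = 513.1 N.
Since |577.3| > 513.1 N, static friction cannot hold it; the casting slides down the incline and kinetic friction applies: f = μ_k N = 0.51 × 869.6 = 444 N.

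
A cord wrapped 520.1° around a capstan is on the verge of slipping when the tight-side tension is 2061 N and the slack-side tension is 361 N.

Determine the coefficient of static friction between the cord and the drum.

T₂/T₁ = e^{μβ} → μ = ln(T₂/T₁)/β.
β = 520.1° = 9.077 rad.
μ = ln(2061/361)/9.077 = ln(5.709)/9.077 = 0.192.

μ ≈ 0.192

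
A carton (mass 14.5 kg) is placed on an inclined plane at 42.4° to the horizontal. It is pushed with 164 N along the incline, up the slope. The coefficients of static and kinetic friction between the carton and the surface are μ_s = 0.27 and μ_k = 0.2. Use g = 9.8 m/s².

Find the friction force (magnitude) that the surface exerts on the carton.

f ≈ 21 N (down the incline)

Perpendicular to the surface, N = m g cos θ = 14.5·9.8·cos 42.4° = 104.9 N.
Parallel to the incline, ΣF = 0 gives f = m g sin θ − P = 95.82 − 164 = -68.18 N (up-slope positive).
Static friction can supply at most μ_s N = 28.33 N.
Since |-68.18| > 28.33 N, static friction cannot hold it; the carton slides up the incline and kinetic friction applies: f = μ_k N = 0.2 × 104.9 = 21 N.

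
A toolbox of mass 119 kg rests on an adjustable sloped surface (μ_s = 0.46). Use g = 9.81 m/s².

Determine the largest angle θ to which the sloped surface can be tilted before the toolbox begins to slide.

θ_max ≈ 24.7°

At the slip threshold, m g sin θ = μ_s · m g cos θ, so tan θ = μ_s.
θ_max = arctan(0.46) = 24.7°.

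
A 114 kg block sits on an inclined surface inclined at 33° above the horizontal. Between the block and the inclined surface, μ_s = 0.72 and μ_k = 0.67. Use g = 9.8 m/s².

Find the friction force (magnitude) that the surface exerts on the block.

f ≈ 608 N (up the incline)

Normal force: N = m g cos θ = 114 × 9.8 × cos 33° = 937 N.
Along the slope the weight component is m g sin θ = 608.5 N; friction must supply exactly this, acting up-slope.
The static-friction ceiling is μ_s N = 0.72 × 937 = 674.6 N.
Since |608.5| ≤ 674.6 N, static friction is sufficient; f equals the required value, not μ_s N.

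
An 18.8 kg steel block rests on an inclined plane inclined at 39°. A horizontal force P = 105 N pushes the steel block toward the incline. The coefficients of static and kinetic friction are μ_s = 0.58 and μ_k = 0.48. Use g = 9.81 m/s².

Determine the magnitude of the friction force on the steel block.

f ≈ 34.5 N (up the incline)

Normal direction: N = m g cos θ + P sin θ = 209.4 N.
Along the incline, the net driving force (taking up-slope positive) is P cos θ − m g sin θ = 81.6 − 116.1 = -34.46 N, so equilibrium requires friction f = 34.46 N (up-slope).
Maximum static friction: μ_s N = 0.58 × 209.4 = 121.5 N.
|f_req| = 34.46 ≤ 121.5 N → the steel block is in equilibrium; friction equals the required value.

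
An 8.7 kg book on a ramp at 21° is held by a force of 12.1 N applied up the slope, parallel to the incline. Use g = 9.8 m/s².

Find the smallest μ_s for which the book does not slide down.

N = m g cos θ = 79.6 N.
Friction must make up the shortfall along the incline: f = m g sin θ − P = 30.55 − 12.1 = 18.45 N.
At the threshold f = μ_s N, so μ_s,min = 18.45/79.6 = 0.232.

μ_s,min ≈ 0.232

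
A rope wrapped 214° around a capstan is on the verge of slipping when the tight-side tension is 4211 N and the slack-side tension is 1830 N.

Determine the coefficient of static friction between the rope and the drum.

μ ≈ 0.223

T₂/T₁ = e^{μβ} → μ = ln(T₂/T₁)/β.
β = 214° = 3.735 rad.
μ = ln(4211/1830)/3.735 = ln(2.301)/3.735 = 0.223.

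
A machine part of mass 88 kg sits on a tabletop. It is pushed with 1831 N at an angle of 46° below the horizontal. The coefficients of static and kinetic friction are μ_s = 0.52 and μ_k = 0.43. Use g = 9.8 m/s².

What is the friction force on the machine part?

f ≈ 937 N

Vertical equilibrium gives N = m g + P sin α = 2180 N.
For equilibrium, f = P cos α = 1831×cos 46° = 1272 N.
The static-friction limit is μ_s N = 1133 N.
The required friction exceeds μ_s N, so the machine part moves and f = μ_k N = 937 N.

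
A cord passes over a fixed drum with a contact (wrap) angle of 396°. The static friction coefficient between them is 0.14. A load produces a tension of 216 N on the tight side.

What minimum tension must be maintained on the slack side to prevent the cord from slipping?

Capstan equation at impending slip: T_tight/T_slack = e^{μβ}.
β = 396° = 6.912 rad; e^{μβ} = e^{0.14×6.912} = 2.632.
T_slack = T_tight / e^{μβ} = 216 / 2.632 = 82.1 N.

T_min ≈ 82.1 N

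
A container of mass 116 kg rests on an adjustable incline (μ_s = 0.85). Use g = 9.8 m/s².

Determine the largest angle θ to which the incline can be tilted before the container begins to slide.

θ_max ≈ 40.4°

At the slip threshold, m g sin θ = μ_s · m g cos θ, so tan θ = μ_s.
θ_max = arctan(0.85) = 40.4°.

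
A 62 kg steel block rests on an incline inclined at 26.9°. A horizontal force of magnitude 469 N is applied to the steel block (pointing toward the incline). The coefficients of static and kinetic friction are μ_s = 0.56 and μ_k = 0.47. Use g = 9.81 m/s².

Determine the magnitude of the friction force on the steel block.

Resolve perpendicular to the incline: N = m g cos θ + P sin θ = 62×9.81×cos 26.9° + 469×sin 26.9° = 754.6 N.
Along the incline, the net driving force (taking up-slope positive) is P cos θ − m g sin θ = 418.3 − 275.2 = 143.1 N, so equilibrium requires friction f = -143.1 N (down-slope).
The limit of static friction is μ_s N = 422.6 N.
|f_req| = 143.1 ≤ 422.6 N → the steel block is in equilibrium; friction equals the required value.

f ≈ 143 N (down the incline)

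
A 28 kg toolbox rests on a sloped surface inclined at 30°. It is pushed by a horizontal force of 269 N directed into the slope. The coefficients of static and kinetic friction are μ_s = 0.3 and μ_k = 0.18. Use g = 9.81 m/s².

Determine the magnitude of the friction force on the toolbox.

Resolve perpendicular to the incline: N = m g cos θ + P sin θ = 28×9.81×cos 30° + 269×sin 30° = 372.4 N.
Parallel to the incline: P cos θ − m g sin θ = 233 − 137.3 = 95.62 N; the friction needed to balance this is 95.62 N acting down the slope.
The limit of static friction is μ_s N = 111.7 N.
Since 95.62 N is within the 111.7 N limit, the toolbox stays put and friction is exactly 95.6 N.

f ≈ 95.6 N (down the incline)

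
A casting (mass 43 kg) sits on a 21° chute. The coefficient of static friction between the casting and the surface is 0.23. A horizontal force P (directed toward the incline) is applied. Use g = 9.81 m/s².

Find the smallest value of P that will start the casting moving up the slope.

P ≈ 284 N

At impending motion up the slope, friction acts down-slope at its limit: f = μ_s N.
Perpendicular to the incline: N = m g cos θ + P sin θ.
Along the incline: P cos θ = m g sin θ + μ_s N = m g sin θ + μ_s (m g cos θ + P sin θ).
Solving, P (cos θ − μ_s sin θ) = m g (sin θ + μ_s cos θ), so P = 43×9.81×(sin 21° + 0.23 cos 21°)/(cos 21° − 0.23 sin 21°) = 422×0.5731/0.8512 = 284 N.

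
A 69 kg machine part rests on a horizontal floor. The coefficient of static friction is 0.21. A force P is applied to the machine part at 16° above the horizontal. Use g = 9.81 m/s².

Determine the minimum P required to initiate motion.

N = m g − P sin α (the pull lifts the machine part).
At impending slip, P cos α = μ_s N = μ_s (m g − P sin α).
Solving: P (cos α + μ_s sin α) = μ_s m g → P = 0.21×677/(cos 16° + 0.21 sin 16°) = 142/1.019 = 139 N.

P ≈ 139 N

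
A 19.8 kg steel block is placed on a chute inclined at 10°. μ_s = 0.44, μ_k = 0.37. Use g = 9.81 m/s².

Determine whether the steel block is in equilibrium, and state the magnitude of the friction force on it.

N = m g cos θ = 191 N.
Down-slope weight component: m g sin θ = 33.7 N.
μ_s N = 84.2 N.
33.7 ≤ 84.2 N, so it stays put; friction = 33.7 N.

f ≈ 33.7 N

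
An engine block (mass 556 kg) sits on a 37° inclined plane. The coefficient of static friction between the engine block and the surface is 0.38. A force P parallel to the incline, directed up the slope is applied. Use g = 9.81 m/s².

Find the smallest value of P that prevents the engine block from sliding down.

The engine block tends to slide down (tan θ > μ_s), so at the point of impending slip friction acts up-slope at its limit: f = μ_s N.
P is parallel to the surface, so N = m g cos θ = 4360 N.
Along the incline: P + μ_s N = m g sin θ, so P = 3280 − 0.38×4360 = 1630 N.

P_min ≈ 1630 N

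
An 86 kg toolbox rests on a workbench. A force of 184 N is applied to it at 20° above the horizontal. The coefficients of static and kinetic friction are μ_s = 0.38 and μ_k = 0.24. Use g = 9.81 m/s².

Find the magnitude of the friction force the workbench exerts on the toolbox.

N = m g − P sin α = 843.7 − 184×sin 20° = 780.7 N.
For equilibrium, f = P cos α = 184×cos 20° = 172.9 N.
μ_s N = 0.38 × 780.7 = 296.7 N.
172.9 ≤ 296.7 N → static; friction equals the required 173 N.

f ≈ 173 N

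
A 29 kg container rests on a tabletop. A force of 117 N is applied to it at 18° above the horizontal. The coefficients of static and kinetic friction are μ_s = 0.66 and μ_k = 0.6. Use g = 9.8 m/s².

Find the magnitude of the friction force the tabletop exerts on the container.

The vertical component of P reduces the normal force: N = m g − P sin α = 284.2 − 36.15 = 248 N.
Horizontally, friction must balance P cos α = 111.3 N.
The static-friction limit is μ_s N = 163.7 N.
111.3 ≤ 163.7 N → static; friction equals the required 111 N.

f ≈ 111 N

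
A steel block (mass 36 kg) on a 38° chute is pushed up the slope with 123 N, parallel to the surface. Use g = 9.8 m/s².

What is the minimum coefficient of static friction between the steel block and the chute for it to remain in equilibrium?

N = m g cos θ = 278 N.
Friction must make up the shortfall along the incline: f = m g sin θ − P = 217.2 − 123 = 94.21 N.
At the threshold f = μ_s N, so μ_s,min = 94.21/278 = 0.339.

μ_s,min ≈ 0.339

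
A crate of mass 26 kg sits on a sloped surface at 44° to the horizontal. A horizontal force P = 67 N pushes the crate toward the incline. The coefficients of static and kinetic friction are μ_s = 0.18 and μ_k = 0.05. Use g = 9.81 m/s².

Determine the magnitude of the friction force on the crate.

Normal direction: N = m g cos θ + P sin θ = 230 N.
Along the incline, the net driving force (taking up-slope positive) is P cos θ − m g sin θ = 48.2 − 177.2 = -129 N, so equilibrium requires friction f = 129 N (up-slope).
Maximum static friction: μ_s N = 0.18 × 230 = 41.4 N.
|f_req| = 129 > 41.4 N → the crate slides down the incline; f = μ_k N = 0.05 × 230 = 11.5 N.

f ≈ 11.5 N (up the incline)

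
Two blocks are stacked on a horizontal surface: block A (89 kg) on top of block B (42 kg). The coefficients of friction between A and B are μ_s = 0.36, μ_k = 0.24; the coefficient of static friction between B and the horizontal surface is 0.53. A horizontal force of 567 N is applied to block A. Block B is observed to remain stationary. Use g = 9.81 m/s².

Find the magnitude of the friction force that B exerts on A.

f ≈ 210 N

Between the blocks, N₁ = m_A g = 873.1 N.
Maximum static friction on A from B: μ_s N₁ = 0.36×873.1 = 314.3 N.
Since P = 567 N > 314.3 N, A slides on B; the A–B friction is kinetic: f₁ = μ_k N₁ = 0.24×873.1 = 210 N.
B experiences an equal 210 N forward from A (third law). B is in equilibrium, so the floor supplies f₂ = 210 N of static friction (limit μ_s(m_A+m_B)g = 681.1 N, not exceeded).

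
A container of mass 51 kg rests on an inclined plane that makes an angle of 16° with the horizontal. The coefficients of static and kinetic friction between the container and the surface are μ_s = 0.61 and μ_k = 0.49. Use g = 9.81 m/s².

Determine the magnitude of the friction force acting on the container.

f ≈ 138 N (up the incline)

The normal reaction is N = m g cos θ = 480.9 N.
For equilibrium along the incline, friction must balance the weight component: f = m g sin θ = 137.9 N up the slope.
The static-friction ceiling is μ_s N = 0.61 × 480.9 = 293.4 N.
Since |137.9| ≤ 293.4 N, the container remains in static equilibrium and friction takes exactly the required value.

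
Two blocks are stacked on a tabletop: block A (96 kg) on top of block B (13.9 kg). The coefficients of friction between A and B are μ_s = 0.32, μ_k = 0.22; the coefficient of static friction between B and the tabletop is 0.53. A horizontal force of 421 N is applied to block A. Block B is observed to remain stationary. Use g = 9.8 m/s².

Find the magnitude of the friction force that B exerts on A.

f ≈ 207 N

The normal force B exerts on A is simply A's weight, N₁ = 940.8 N.
So the A–B interface can sustain at most μ_s N₁ = 301.1 N of static friction.
P = 421 N exceeds that limit, so A slips over B and the interface friction becomes kinetic: f₁ = μ_k N₁ = 0.22×940.8 = 207 N.
By Newton's third law B feels 207 N forward from A. With B stationary, the floor's static friction on B balances it: f₂ = 207 N (well within μ_s(m_A+m_B)g = 570.8 N).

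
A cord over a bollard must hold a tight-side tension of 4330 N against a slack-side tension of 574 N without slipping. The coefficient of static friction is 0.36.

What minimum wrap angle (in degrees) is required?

β_min ≈ 322°

T₂/T₁ = e^{μβ} → β = ln(T₂/T₁)/μ.
β = ln(4330/574)/0.36 = 2.021/0.36 = 5.613 rad.
In degrees: β = 5.613 × 180/π = 322°.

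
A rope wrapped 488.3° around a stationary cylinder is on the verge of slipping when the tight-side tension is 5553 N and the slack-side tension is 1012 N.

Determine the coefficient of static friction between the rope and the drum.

T₂/T₁ = e^{μβ} → μ = ln(T₂/T₁)/β.
β = 488.3° = 8.522 rad.
μ = ln(5553/1012)/8.522 = ln(5.487)/8.522 = 0.2.

μ ≈ 0.2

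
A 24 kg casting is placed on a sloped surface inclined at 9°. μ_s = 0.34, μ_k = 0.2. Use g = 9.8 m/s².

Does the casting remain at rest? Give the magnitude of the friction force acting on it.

N = m g cos θ = 232 N.
Down-slope weight component: m g sin θ = 36.8 N.
μ_s N = 79 N.
36.8 ≤ 79 N, so it stays put; friction = 36.8 N.

f ≈ 36.8 N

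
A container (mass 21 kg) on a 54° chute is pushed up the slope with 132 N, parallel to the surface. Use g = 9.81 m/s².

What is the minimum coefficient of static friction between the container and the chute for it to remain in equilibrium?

μ_s,min ≈ 0.286

N = m g cos θ = 121.1 N.
Friction must make up the shortfall along the incline: f = m g sin θ − P = 166.7 − 132 = 34.67 N.
At the threshold f = μ_s N, so μ_s,min = 34.67/121.1 = 0.286.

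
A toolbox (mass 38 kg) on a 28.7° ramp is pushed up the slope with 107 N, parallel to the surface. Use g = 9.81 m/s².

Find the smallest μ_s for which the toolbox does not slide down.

μ_s,min ≈ 0.22

N = m g cos θ = 327 N.
Friction must make up the shortfall along the incline: f = m g sin θ − P = 179 − 107 = 72.02 N.
At the threshold f = μ_s N, so μ_s,min = 72.02/327 = 0.22.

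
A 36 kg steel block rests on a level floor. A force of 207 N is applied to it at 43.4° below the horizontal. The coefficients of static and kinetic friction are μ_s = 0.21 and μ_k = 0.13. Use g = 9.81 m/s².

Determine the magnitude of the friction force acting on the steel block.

f ≈ 64.4 N

Vertical equilibrium gives N = m g + P sin α = 495.4 N.
For equilibrium, f = P cos α = 207×cos 43.4° = 150.4 N.
μ_s N = 0.21 × 495.4 = 104 N.
150.4 > 104 N → the steel block slides; f = μ_k N = 0.13×495.4 = 64.4 N.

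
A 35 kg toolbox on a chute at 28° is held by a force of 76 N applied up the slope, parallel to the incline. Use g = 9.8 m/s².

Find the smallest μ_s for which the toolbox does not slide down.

μ_s,min ≈ 0.281

N = m g cos θ = 302.9 N.
Friction must make up the shortfall along the incline: f = m g sin θ − P = 161 − 76 = 85.03 N.
At the threshold f = μ_s N, so μ_s,min = 85.03/302.9 = 0.281.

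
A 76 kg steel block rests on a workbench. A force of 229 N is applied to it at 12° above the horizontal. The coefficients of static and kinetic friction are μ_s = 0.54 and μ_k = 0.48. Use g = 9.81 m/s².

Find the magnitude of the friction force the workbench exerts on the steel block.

f ≈ 224 N

N = m g − P sin α = 745.6 − 229×sin 12° = 697.9 N.
Horizontally, friction must balance P cos α = 224 N.
μ_s N = 0.54 × 697.9 = 376.9 N.
224 ≤ 376.9 N → static; friction equals the required 224 N.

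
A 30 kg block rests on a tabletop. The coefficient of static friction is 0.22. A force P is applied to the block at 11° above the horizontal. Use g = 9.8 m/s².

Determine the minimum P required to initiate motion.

N = m g − P sin α (the pull lifts the block).
At impending slip, P cos α = μ_s N = μ_s (m g − P sin α).
Solving: P (cos α + μ_s sin α) = μ_s m g → P = 0.22×294/(cos 11° + 0.22 sin 11°) = 64.7/1.024 = 63.2 N.

P ≈ 63.2 N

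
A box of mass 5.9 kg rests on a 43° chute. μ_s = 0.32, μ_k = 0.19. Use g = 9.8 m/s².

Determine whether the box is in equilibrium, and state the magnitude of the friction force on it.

N = m g cos θ = 42.3 N.
Down-slope weight component: m g sin θ = 39.4 N.
μ_s N = 13.5 N.
39.4 > 13.5 N, so it slides; kinetic friction f = μ_k N = 0.19×42.3 = 8.03 N.

f ≈ 8.03 N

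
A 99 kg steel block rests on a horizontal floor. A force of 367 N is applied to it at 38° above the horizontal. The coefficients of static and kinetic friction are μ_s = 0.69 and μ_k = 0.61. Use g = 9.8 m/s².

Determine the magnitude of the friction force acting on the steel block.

N = m g − P sin α = 970.2 − 367×sin 38° = 744.3 N.
The horizontal driving force is P cos α = 289.2 N, so equilibrium needs friction f = 289.2 N.
μ_s N = 0.69 × 744.3 = 513.5 N.
Since 289.2 N does not exceed the limit, the steel block stays at rest and f = 289 N.

f ≈ 289 N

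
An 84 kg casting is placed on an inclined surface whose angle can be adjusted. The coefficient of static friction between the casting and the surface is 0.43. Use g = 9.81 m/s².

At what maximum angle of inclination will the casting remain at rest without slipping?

θ_max ≈ 23.3°

At the slip threshold, m g sin θ = μ_s · m g cos θ, so tan θ = μ_s.
θ_max = arctan(0.43) = 23.3°.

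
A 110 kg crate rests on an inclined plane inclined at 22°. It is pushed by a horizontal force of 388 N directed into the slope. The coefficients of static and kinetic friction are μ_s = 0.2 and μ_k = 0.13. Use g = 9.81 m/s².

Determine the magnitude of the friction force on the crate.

f ≈ 44.5 N (up the incline)

The horizontal push has a component P sin θ into the surface, so N = m g cos θ + P sin θ = 1001 + 145.3 = 1146 N.
Along the incline, the net driving force (taking up-slope positive) is P cos θ − m g sin θ = 359.7 − 404.2 = -44.49 N, so equilibrium requires friction f = 44.49 N (up-slope).
The limit of static friction is μ_s N = 229.2 N.
|f_req| = 44.49 ≤ 229.2 N → the crate is in equilibrium; friction equals the required value.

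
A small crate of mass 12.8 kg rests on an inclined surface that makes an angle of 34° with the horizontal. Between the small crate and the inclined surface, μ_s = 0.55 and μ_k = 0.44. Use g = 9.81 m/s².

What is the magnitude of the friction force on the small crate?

f ≈ 45.8 N (up the incline)

Normal force: N = m g cos θ = 12.8 × 9.81 × cos 34° = 104.1 N.
Along the slope the weight component is m g sin θ = 70.22 N; friction must supply exactly this, acting up-slope.
Maximum static friction available: μ_s N = 0.55 × 104.1 = 57.26 N.
|70.22| exceeds 57.26 N, so the small crate slips down-slope; friction is kinetic, f = μ_k N = 0.44×104.1 = 45.8 N.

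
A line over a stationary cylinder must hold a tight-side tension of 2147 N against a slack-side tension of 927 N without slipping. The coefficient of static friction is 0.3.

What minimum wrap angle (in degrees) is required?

β_min ≈ 160°

T₂/T₁ = e^{μβ} → β = ln(T₂/T₁)/μ.
β = ln(2147/927)/0.3 = 0.8399/0.3 = 2.8 rad.
In degrees: β = 2.8 × 180/π = 160°.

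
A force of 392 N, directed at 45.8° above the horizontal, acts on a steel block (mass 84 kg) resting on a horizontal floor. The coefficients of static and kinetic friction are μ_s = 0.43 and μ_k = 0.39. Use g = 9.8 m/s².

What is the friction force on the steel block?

f ≈ 211 N

The vertical component of P reduces the normal force: N = m g − P sin α = 823.2 − 281 = 542.2 N.
The horizontal driving force is P cos α = 273.3 N, so equilibrium needs friction f = 273.3 N.
The static-friction limit is μ_s N = 233.1 N.
The required friction exceeds μ_s N, so the steel block moves and f = μ_k N = 211 N.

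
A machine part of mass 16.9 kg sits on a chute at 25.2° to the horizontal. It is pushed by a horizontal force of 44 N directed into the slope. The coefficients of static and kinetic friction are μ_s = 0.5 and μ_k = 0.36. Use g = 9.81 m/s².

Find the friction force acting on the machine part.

The horizontal push has a component P sin θ into the surface, so N = m g cos θ + P sin θ = 150 + 18.73 = 168.7 N.
Along the incline, the net driving force (taking up-slope positive) is P cos θ − m g sin θ = 39.81 − 70.59 = -30.78 N, so equilibrium requires friction f = 30.78 N (up-slope).
The limit of static friction is μ_s N = 84.37 N.
|f_req| = 30.78 ≤ 84.37 N → the machine part is in equilibrium; friction equals the required value.

f ≈ 30.8 N (up the incline)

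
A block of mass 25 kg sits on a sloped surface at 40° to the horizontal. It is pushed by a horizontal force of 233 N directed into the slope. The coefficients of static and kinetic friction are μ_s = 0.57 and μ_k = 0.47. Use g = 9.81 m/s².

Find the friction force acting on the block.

f ≈ 20.8 N (down the incline)

Resolve perpendicular to the incline: N = m g cos θ + P sin θ = 25×9.81×cos 40° + 233×sin 40° = 337.6 N.
Along the incline, the net driving force (taking up-slope positive) is P cos θ − m g sin θ = 178.5 − 157.6 = 20.84 N, so equilibrium requires friction f = -20.84 N (down-slope).
The limit of static friction is μ_s N = 192.5 N.
Since 20.84 N is within the 192.5 N limit, the block stays put and friction is exactly 20.8 N.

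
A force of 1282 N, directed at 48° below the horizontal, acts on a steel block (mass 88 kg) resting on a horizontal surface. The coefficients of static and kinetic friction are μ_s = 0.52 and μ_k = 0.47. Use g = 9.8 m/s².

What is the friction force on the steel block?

Vertical equilibrium gives N = m g + P sin α = 1815 N.
Horizontally, friction must balance P cos α = 857.8 N.
The static-friction limit is μ_s N = 943.9 N.
857.8 ≤ 943.9 N → static; friction equals the required 858 N.

f ≈ 858 N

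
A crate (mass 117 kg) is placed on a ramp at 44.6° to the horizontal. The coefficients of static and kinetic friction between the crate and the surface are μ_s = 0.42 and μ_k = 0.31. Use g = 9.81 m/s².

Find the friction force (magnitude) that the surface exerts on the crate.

f ≈ 253 N (up the incline)

Normal force: N = m g cos θ = 117 × 9.81 × cos 44.6° = 817.2 N.
Along the slope the weight component is m g sin θ = 805.9 N; friction must supply exactly this, acting up-slope.
Maximum static friction available: μ_s N = 0.42 × 817.2 = 343.2 N.
|805.9| exceeds 343.2 N, so the crate slips down-slope; friction is kinetic, f = μ_k N = 0.31×817.2 = 253 N.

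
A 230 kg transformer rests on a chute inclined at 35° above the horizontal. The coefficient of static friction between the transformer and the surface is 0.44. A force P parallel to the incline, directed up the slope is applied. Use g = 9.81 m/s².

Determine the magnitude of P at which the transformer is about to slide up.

At impending motion up the slope, friction acts down-slope at its limit: f = μ_s N.
P is parallel to the surface, so N = m g cos θ = 1850 N.
Along the incline: P = m g sin θ + μ_s N = 1290 + 0.44×1850 = 2110 N.

P ≈ 2110 N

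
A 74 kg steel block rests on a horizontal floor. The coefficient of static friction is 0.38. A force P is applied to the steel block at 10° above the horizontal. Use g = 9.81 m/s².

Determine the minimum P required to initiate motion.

N = m g − P sin α (the pull lifts the steel block).
At impending slip, P cos α = μ_s N = μ_s (m g − P sin α).
Solving: P (cos α + μ_s sin α) = μ_s m g → P = 0.38×726/(cos 10° + 0.38 sin 10°) = 276/1.051 = 263 N.

P ≈ 263 N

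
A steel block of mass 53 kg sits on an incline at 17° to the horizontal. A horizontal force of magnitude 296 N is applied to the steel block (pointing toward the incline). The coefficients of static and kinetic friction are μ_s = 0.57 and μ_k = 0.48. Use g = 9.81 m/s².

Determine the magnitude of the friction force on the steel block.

Resolve perpendicular to the incline: N = m g cos θ + P sin θ = 53×9.81×cos 17° + 296×sin 17° = 583.8 N.
Along the incline, the net driving force (taking up-slope positive) is P cos θ − m g sin θ = 283.1 − 152 = 131.1 N, so equilibrium requires friction f = -131.1 N (down-slope).
The limit of static friction is μ_s N = 332.7 N.
|f_req| = 131.1 ≤ 332.7 N → the steel block is in equilibrium; friction equals the required value.

f ≈ 131 N (down the incline)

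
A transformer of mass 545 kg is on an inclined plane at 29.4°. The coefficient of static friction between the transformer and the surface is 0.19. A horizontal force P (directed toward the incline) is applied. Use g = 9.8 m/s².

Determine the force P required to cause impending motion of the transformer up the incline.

At impending motion up the slope, friction acts down-slope at its limit: f = μ_s N.
Perpendicular to the incline: N = m g cos θ + P sin θ.
Along the incline: P cos θ = m g sin θ + μ_s N = m g sin θ + μ_s (m g cos θ + P sin θ).
Solving, P (cos θ − μ_s sin θ) = m g (sin θ + μ_s cos θ), so P = 545×9.8×(sin 29.4° + 0.19 cos 29.4°)/(cos 29.4° − 0.19 sin 29.4°) = 5340×0.6564/0.7779 = 4510 N.

P ≈ 4510 N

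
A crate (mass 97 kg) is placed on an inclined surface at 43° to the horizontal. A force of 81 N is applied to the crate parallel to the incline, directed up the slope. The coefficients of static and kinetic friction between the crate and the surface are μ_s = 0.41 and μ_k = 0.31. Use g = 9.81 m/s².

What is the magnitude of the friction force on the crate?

Normal force: N = m g cos θ = 97 × 9.81 × cos 43° = 695.9 N.
The friction needed for equilibrium is m g sin θ − P = 649 − 81 = 568 N, measured positive up-slope.
Maximum static friction available: μ_s N = 0.41 × 695.9 = 285.3 N.
|568| exceeds 285.3 N, so the crate slips down-slope; friction is kinetic, f = μ_k N = 0.31×695.9 = 216 N.

f ≈ 216 N (up the incline)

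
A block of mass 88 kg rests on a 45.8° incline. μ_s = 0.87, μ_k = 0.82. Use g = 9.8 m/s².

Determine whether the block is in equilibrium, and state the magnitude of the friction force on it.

f ≈ 493 N

N = m g cos θ = 601 N.
Down-slope weight component: m g sin θ = 618 N.
μ_s N = 523 N.
618 > 523 N, so it slides; kinetic friction f = μ_k N = 0.82×601 = 493 N.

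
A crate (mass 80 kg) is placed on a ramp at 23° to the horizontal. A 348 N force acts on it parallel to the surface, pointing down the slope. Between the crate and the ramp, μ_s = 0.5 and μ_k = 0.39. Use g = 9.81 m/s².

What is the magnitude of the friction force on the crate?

Normal force: N = m g cos θ = 80 × 9.81 × cos 23° = 722.4 N.
The friction needed for equilibrium is m g sin θ + P = 306.6 + 348 = 654.6 N, measured positive up-slope.
Static friction can supply at most μ_s N = 361.2 N.
|654.6| exceeds 361.2 N, so the crate slips down-slope; friction is kinetic, f = μ_k N = 0.39×722.4 = 282 N.

f ≈ 282 N (up the incline)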